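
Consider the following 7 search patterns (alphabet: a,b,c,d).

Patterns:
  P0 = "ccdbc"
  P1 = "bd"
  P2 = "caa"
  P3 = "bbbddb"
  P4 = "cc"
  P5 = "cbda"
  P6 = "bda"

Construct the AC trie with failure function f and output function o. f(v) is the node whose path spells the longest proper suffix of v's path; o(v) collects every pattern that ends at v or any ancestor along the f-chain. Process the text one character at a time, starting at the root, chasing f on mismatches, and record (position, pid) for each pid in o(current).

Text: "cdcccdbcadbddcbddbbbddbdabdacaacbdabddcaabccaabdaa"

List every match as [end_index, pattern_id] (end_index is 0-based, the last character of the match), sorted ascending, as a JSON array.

Build:
Trie (insert patterns):
  n0 'ε': b→6 c→1
  n1 'c': a→8 b→15 c→2
  n2 'cc': d→3  [P4 ends]
  n3 'ccd': b→4
  n4 'ccdb': c→5
  n5 'ccdbc': ·  [P0 ends]
  n6 'b': b→10 d→7
  n7 'bd': a→18  [P1 ends]
  n8 'ca': a→9
  n9 'caa': ·  [P2 ends]
  n10 'bb': b→11
  n11 'bbb': d→12
  n12 'bbbd': d→13
  n13 'bbbdd': b→14
  n14 'bbbddb': ·  [P3 ends]
  n15 'cb': d→16
  n16 'cbd': a→17
  n17 'cbda': ·  [P5 ends]
  n18 'bda': ·  [P6 ends]

Failure links (BFS by depth):
  n1('c'): parent n0 fail=0; on 'c' 0 → fail=0;  out ∅∪∅=∅
  n6('b'): parent n0 fail=0; on 'b' 0 → fail=0;  out ∅∪∅=∅
  n2('cc'): parent n1 fail=0; on 'c' 0 → fail=1;  out {4}∪∅={4}
  n7('bd'): parent n6 fail=0; on 'd' 0 → fail=0;  out {1}∪∅={1}
  n8('ca'): parent n1 fail=0; on 'a' 0 → fail=0;  out ∅∪∅=∅
  n10('bb'): parent n6 fail=0; on 'b' 0 → fail=6;  out ∅∪∅=∅
  n15('cb'): parent n1 fail=0; on 'b' 0 → fail=6;  out ∅∪∅=∅
  n3('ccd'): parent n2 fail=1; on 'd' 1→0 → fail=0;  out ∅∪∅=∅
  n9('caa'): parent n8 fail=0; on 'a' 0 → fail=0;  out {2}∪∅={2}
  n11('bbb'): parent n10 fail=6; on 'b' 6 → fail=10;  out ∅∪∅=∅
  n16('cbd'): parent n15 fail=6; on 'd' 6 → fail=7;  out ∅∪{1}={1}
  n18('bda'): parent n7 fail=0; on 'a' 0 → fail=0;  out {6}∪∅={6}
  n4('ccdb'): parent n3 fail=0; on 'b' 0 → fail=6;  out ∅∪∅=∅
  n12('bbbd'): parent n11 fail=10; on 'd' 10→6 → fail=7;  out ∅∪{1}={1}
  n17('cbda'): parent n16 fail=7; on 'a' 7 → fail=18;  out {5}∪{6}={5,6}
  n5('ccdbc'): parent n4 fail=6; on 'c' 6→0 → fail=1;  out {0}∪∅={0}
  n13('bbbdd'): parent n12 fail=7; on 'd' 7→0 → fail=0;  out ∅∪∅=∅
  n14('bbbddb'): parent n13 fail=0; on 'b' 0 → fail=6;  out {3}∪∅={3}

Scan:
[0] read 'c'  n0⇒n1
[1] read 'd'  n1⇒n0 (via fail)
[2] read 'c'  n0⇒n1
[3] read 'c'  n1⇒n2  emit P4@[2:3]
[4] read 'c'  n2⇒n2 (via fail)  emit P4@[3:4]
[5] read 'd'  n2⇒n3
[6] read 'b'  n3⇒n4
[7] read 'c'  n4⇒n5  emit P0@[3:7]
[8] read 'a'  n5⇒n8 (via fail)
[9] read 'd'  n8⇒n0 (via fail)
[10] read 'b'  n0⇒n6
[11] read 'd'  n6⇒n7  emit P1@[10:11]
[12] read 'd'  n7⇒n0 (via fail)
[13] read 'c'  n0⇒n1
[14] read 'b'  n1⇒n15
[15] read 'd'  n15⇒n16  emit P1@[14:15]
[16] read 'd'  n16⇒n0 (via fail)
[17] read 'b'  n0⇒n6
[18] read 'b'  n6⇒n10
[19] read 'b'  n10⇒n11
[20] read 'd'  n11⇒n12  emit P1@[19:20]
[21] read 'd'  n12⇒n13
[22] read 'b'  n13⇒n14  emit P3@[17:22]
[23] read 'd'  n14⇒n7 (via fail)  emit P1@[22:23]
[24] read 'a'  n7⇒n18  emit P6@[22:24]
[25] read 'b'  n18⇒n6 (via fail)
[26] read 'd'  n6⇒n7  emit P1@[25:26]
[27] read 'a'  n7⇒n18  emit P6@[25:27]
[28] read 'c'  n18⇒n1 (via fail)
[29] read 'a'  n1⇒n8
[30] read 'a'  n8⇒n9  emit P2@[28:30]
[31] read 'c'  n9⇒n1 (via fail)
[32] read 'b'  n1⇒n15
[33] read 'd'  n15⇒n16  emit P1@[32:33]
[34] read 'a'  n16⇒n17  emit P5@[31:34],P6@[32:34]
[35] read 'b'  n17⇒n6 (via fail)
[36] read 'd'  n6⇒n7  emit P1@[35:36]
[37] read 'd'  n7⇒n0 (via fail)
[38] read 'c'  n0⇒n1
[39] read 'a'  n1⇒n8
[40] read 'a'  n8⇒n9  emit P2@[38:40]
[41] read 'b'  n9⇒n6 (via fail)
[42] read 'c'  n6⇒n1 (via fail)
[43] read 'c'  n1⇒n2  emit P4@[42:43]
[44] read 'a'  n2⇒n8 (via fail)
[45] read 'a'  n8⇒n9  emit P2@[43:45]
[46] read 'b'  n9⇒n6 (via fail)
[47] read 'd'  n6⇒n7  emit P1@[46:47]
[48] read 'a'  n7⇒n18  emit P6@[46:48]
[49] read 'a'  n18⇒n0 (via fail)

Matches: [[3,4],[4,4],[7,0],[11,1],[15,1],[20,1],[22,3],[23,1],[24,6],[26,1],[27,6],[30,2],[33,1],[34,5],[34,6],[36,1],[40,2],[43,4],[45,2],[47,1],[48,6]]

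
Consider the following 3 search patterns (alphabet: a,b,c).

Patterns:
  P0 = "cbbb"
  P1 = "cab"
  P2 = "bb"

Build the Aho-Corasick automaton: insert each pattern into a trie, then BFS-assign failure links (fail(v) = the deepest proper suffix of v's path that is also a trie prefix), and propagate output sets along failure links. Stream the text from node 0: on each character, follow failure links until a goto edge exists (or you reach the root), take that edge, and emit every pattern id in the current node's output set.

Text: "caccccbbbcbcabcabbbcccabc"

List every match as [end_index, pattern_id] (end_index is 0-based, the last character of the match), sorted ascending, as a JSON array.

Build automaton:
Trie (insert patterns):
  n0 'ε': b→7 c→1
  n1 'c': a→5 b→2
  n2 'cb': b→3
  n3 'cbb': b→4
  n4 'cbbb': ·  ←P0
  n5 'ca': b→6
  n6 'cab': ·  ←P1
  n7 'b': b→8
  n8 'bb': ·  ←P2

Failure links (BFS by depth):
  n1('c'): parent n0 fail=0; on 'c' 0 → fail=0;  out ∅∪∅=∅
  n7('b'): parent n0 fail=0; on 'b' 0 → fail=0;  out ∅∪∅=∅
  n2('cb'): parent n1 fail=0; on 'b' 0 → fail=7;  out ∅∪∅=∅
  n5('ca'): parent n1 fail=0; on 'a' 0 → fail=0;  out ∅∪∅=∅
  n8('bb'): parent n7 fail=0; on 'b' 0 → fail=7;  out {2}∪∅={2}
  n3('cbb'): parent n2 fail=7; on 'b' 7 → fail=8;  out ∅∪{2}={2}
  n6('cab'): parent n5 fail=0; on 'b' 0 → fail=7;  out {1}∪∅={1}
  n4('cbbb'): parent n3 fail=8; on 'b' 8→7 → fail=8;  out {0}∪{2}={0,2}

Run:
[0] read 'c'  n0⇒n1
[1] read 'a'  n1⇒n5
[2] read 'c'  n5⇒n1 (via fail)
[3] read 'c'  n1⇒n1 (via fail)
[4] read 'c'  n1⇒n1 (via fail)
[5] read 'c'  n1⇒n1 (via fail)
[6] read 'b'  n1⇒n2
[7] read 'b'  n2⇒n3  emit P2@[6:7]
[8] read 'b'  n3⇒n4  emit P0@[5:8],P2@[7:8]
[9] read 'c'  n4⇒n1 (via fail)
[10] read 'b'  n1⇒n2
[11] read 'c'  n2⇒n1 (via fail)
[12] read 'a'  n1⇒n5
[13] read 'b'  n5⇒n6  emit P1@[11:13]
[14] read 'c'  n6⇒n1 (via fail)
[15] read 'a'  n1⇒n5
[16] read 'b'  n5⇒n6  emit P1@[14:16]
[17] read 'b'  n6⇒n8 (via fail)  emit P2@[16:17]
[18] read 'b'  n8⇒n8 (via fail)  emit P2@[17:18]
[19] read 'c'  n8⇒n1 (via fail)
[20] read 'c'  n1⇒n1 (via fail)
[21] read 'c'  n1⇒n1 (via fail)
[22] read 'a'  n1⇒n5
[23] read 'b'  n5⇒n6  emit P1@[21:23]
[24] read 'c'  n6⇒n1 (via fail)

All matches (sorted): [[7,2],[8,0],[8,2],[13,1],[16,1],[17,2],[18,2],[23,1]]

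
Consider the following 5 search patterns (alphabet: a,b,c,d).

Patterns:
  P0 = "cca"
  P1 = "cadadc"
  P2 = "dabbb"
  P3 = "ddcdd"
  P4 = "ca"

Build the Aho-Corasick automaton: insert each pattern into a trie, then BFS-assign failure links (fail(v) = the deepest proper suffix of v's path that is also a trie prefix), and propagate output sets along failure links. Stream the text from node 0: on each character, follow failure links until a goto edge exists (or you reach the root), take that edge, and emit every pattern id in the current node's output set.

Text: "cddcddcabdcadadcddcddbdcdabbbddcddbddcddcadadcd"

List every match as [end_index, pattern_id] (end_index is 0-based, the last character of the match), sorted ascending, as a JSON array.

Build automaton:
Trie nodes:
  0='ε' goto c→1 d→9
  1='c' goto a→4 c→2
  2='cc' goto a→3
  3='cca' goto ·  [P0 ends]
  4='ca' goto d→5  [P4 ends]
  5='cad' goto a→6
  6='cada' goto d→7
  7='cadad' goto c→8
  8='cadadc' goto ·  [P1 ends]
  9='d' goto a→10 d→14
  10='da' goto b→11
  11='dab' goto b→12
  12='dabb' goto b→13
  13='dabbb' goto ·  [P2 ends]
  14='dd' goto c→15
  15='ddc' goto d→16
  16='ddcd' goto d→17
  17='ddcdd' goto ·  [P3 ends]

Failure links (BFS by depth):
  n1('c'): parent n0 fail=0; on 'c' 0 → fail=0;  out ∅∪∅=∅
  n9('d'): parent n0 fail=0; on 'd' 0 → fail=0;  out ∅∪∅=∅
  n2('cc'): parent n1 fail=0; on 'c' 0 → fail=1;  out ∅∪∅=∅
  n4('ca'): parent n1 fail=0; on 'a' 0 → fail=0;  out {4}∪∅={4}
  n10('da'): parent n9 fail=0; on 'a' 0 → fail=0;  out ∅∪∅=∅
  n14('dd'): parent n9 fail=0; on 'd' 0 → fail=9;  out ∅∪∅=∅
  n3('cca'): parent n2 fail=1; on 'a' 1 → fail=4;  out {0}∪{4}={0,4}
  n5('cad'): parent n4 fail=0; on 'd' 0 → fail=9;  out ∅∪∅=∅
  n11('dab'): parent n10 fail=0; on 'b' 0 → fail=0;  out ∅∪∅=∅
  n15('ddc'): parent n14 fail=9; on 'c' 9→0 → fail=1;  out ∅∪∅=∅
  n6('cada'): parent n5 fail=9; on 'a' 9 → fail=10;  out ∅∪∅=∅
  n12('dabb'): parent n11 fail=0; on 'b' 0 → fail=0;  out ∅∪∅=∅
  n16('ddcd'): parent n15 fail=1; on 'd' 1→0 → fail=9;  out ∅∪∅=∅
  n7('cadad'): parent n6 fail=10; on 'd' 10→0 → fail=9;  out ∅∪∅=∅
  n13('dabbb'): parent n12 fail=0; on 'b' 0 → fail=0;  out {2}∪∅={2}
  n17('ddcdd'): parent n16 fail=9; on 'd' 9 → fail=14;  out {3}∪∅={3}
  n8('cadadc'): parent n7 fail=9; on 'c' 9→0 → fail=1;  out {1}∪∅={1}

Scan:
[0] read 'c'  n0⇒n1
[1] read 'd'  n1⇒n9 (fail-walked)
[2] read 'd'  n9⇒n14
[3] read 'c'  n14⇒n15
[4] read 'd'  n15⇒n16
[5] read 'd'  n16⇒n17  → match P3@[1:5]
[6] read 'c'  n17⇒n15 (fail-walked)
[7] read 'a'  n15⇒n4 (fail-walked)  → match P4@[6:7]
[8] read 'b'  n4⇒n0 (fail-walked)
[9] read 'd'  n0⇒n9
[10] read 'c'  n9⇒n1 (fail-walked)
[11] read 'a'  n1⇒n4  → match P4@[10:11]
[12] read 'd'  n4⇒n5
[13] read 'a'  n5⇒n6
[14] read 'd'  n6⇒n7
[15] read 'c'  n7⇒n8  → match P1@[10:15]
[16] read 'd'  n8⇒n9 (fail-walked)
[17] read 'd'  n9⇒n14
[18] read 'c'  n14⇒n15
[19] read 'd'  n15⇒n16
[20] read 'd'  n16⇒n17  → match P3@[16:20]
[21] read 'b'  n17⇒n0 (fail-walked)
[22] read 'd'  n0⇒n9
[23] read 'c'  n9⇒n1 (fail-walked)
[24] read 'd'  n1⇒n9 (fail-walked)
[25] read 'a'  n9⇒n10
[26] read 'b'  n10⇒n11
[27] read 'b'  n11⇒n12
[28] read 'b'  n12⇒n13  → match P2@[24:28]
[29] read 'd'  n13⇒n9 (fail-walked)
[30] read 'd'  n9⇒n14
[31] read 'c'  n14⇒n15
[32] read 'd'  n15⇒n16
[33] read 'd'  n16⇒n17  → match P3@[29:33]
[34] read 'b'  n17⇒n0 (fail-walked)
[35] read 'd'  n0⇒n9
[36] read 'd'  n9⇒n14
[37] read 'c'  n14⇒n15
[38] read 'd'  n15⇒n16
[39] read 'd'  n16⇒n17  → match P3@[35:39]
[40] read 'c'  n17⇒n15 (fail-walked)
[41] read 'a'  n15⇒n4 (fail-walked)  → match P4@[40:41]
[42] read 'd'  n4⇒n5
[43] read 'a'  n5⇒n6
[44] read 'd'  n6⇒n7
[45] read 'c'  n7⇒n8  → match P1@[40:45]
[46] read 'd'  n8⇒n9 (fail-walked)

Matches: [[5,3],[7,4],[11,4],[15,1],[20,3],[28,2],[33,3],[39,3],[41,4],[45,1]]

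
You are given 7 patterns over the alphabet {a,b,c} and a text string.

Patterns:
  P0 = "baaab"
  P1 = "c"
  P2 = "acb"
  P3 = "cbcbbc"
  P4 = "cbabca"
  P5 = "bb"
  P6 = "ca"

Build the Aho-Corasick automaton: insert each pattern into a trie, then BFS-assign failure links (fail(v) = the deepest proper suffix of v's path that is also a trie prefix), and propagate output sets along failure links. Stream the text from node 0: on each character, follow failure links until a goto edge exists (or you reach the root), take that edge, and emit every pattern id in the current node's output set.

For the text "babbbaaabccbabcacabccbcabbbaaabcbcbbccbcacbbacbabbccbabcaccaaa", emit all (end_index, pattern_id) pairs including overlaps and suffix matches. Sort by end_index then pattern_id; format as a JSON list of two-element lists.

Build:
Trie (insert patterns):
  n0 'ε': a→7 b→1 c→6
  n1 'b': a→2 b→19
  n2 'ba': a→3
  n3 'baa': a→4
  n4 'baaa': b→5
  n5 'baaab': ·  ←P0
  n6 'c': a→20 b→10  ←P1
  n7 'a': c→8
  n8 'ac': b→9
  n9 'acb': ·  ←P2
  n10 'cb': a→15 c→11
  n11 'cbc': b→12
  n12 'cbcb': b→13
  n13 'cbcbb': c→14
  n14 'cbcbbc': ·  ←P3
  n15 'cba': b→16
  n16 'cbab': c→17
  n17 'cbabc': a→18
  n18 'cbabca': ·  ←P4
  n19 'bb': ·  ←P5
  n20 'ca': ·  ←P6

Failure links (BFS by depth):
  fail(1) 'b': from fail(0)=0 chase 'b': 0 ⇒ 0;  out=∅∪out(0)=∅
  fail(6) 'c': from fail(0)=0 chase 'c': 0 ⇒ 0;  out={1}∪out(0)={1}
  fail(7) 'a': from fail(0)=0 chase 'a': 0 ⇒ 0;  out=∅∪out(0)=∅
  fail(2) 'ba': from fail(1)=0 chase 'a': 0 ⇒ 7;  out=∅∪out(7)=∅
  fail(8) 'ac': from fail(7)=0 chase 'c': 0 ⇒ 6;  out=∅∪out(6)={1}
  fail(10) 'cb': from fail(6)=0 chase 'b': 0 ⇒ 1;  out=∅∪out(1)=∅
  fail(19) 'bb': from fail(1)=0 chase 'b': 0 ⇒ 1;  out={5}∪out(1)={5}
  fail(20) 'ca': from fail(6)=0 chase 'a': 0 ⇒ 7;  out={6}∪out(7)={6}
  fail(3) 'baa': from fail(2)=7 chase 'a': 7→0 ⇒ 7;  out=∅∪out(7)=∅
  fail(9) 'acb': from fail(8)=6 chase 'b': 6 ⇒ 10;  out={2}∪out(10)={2}
  fail(11) 'cbc': from fail(10)=1 chase 'c': 1→0 ⇒ 6;  out=∅∪out(6)={1}
  fail(15) 'cba': from fail(10)=1 chase 'a': 1 ⇒ 2;  out=∅∪out(2)=∅
  fail(4) 'baaa': from fail(3)=7 chase 'a': 7→0 ⇒ 7;  out=∅∪out(7)=∅
  fail(12) 'cbcb': from fail(11)=6 chase 'b': 6 ⇒ 10;  out=∅∪out(10)=∅
  fail(16) 'cbab': from fail(15)=2 chase 'b': 2→7→0 ⇒ 1;  out=∅∪out(1)=∅
  fail(5) 'baaab': from fail(4)=7 chase 'b': 7→0 ⇒ 1;  out={0}∪out(1)={0}
  fail(13) 'cbcbb': from fail(12)=10 chase 'b': 10→1 ⇒ 19;  out=∅∪out(19)={5}
  fail(17) 'cbabc': from fail(16)=1 chase 'c': 1→0 ⇒ 6;  out=∅∪out(6)={1}
  fail(14) 'cbcbbc': from fail(13)=19 chase 'c': 19→1→0 ⇒ 6;  out={3}∪out(6)={1,3}
  fail(18) 'cbabca': from fail(17)=6 chase 'a': 6 ⇒ 20;  out={4}∪out(20)={4,6}

Scan:
pos 0 'b': at 1
pos 1 'a': at 2
pos 2 'b': at 1 ·f
pos 3 'b': at 19  emit P5@[2:3]
pos 4 'b': at 19 ·f  emit P5@[3:4]
pos 5 'a': at 2 ·f
pos 6 'a': at 3
pos 7 'a': at 4
pos 8 'b': at 5  emit P0@[4:8]
pos 9 'c': at 6 ·f  emit P1@[9:9]
pos 10 'c': at 6 ·f  emit P1@[10:10]
pos 11 'b': at 10
pos 12 'a': at 15
pos 13 'b': at 16
pos 14 'c': at 17  emit P1@[14:14]
pos 15 'a': at 18  emit P4@[10:15],P6@[14:15]
pos 16 'c': at 8 ·f  emit P1@[16:16]
pos 17 'a': at 20 ·f  emit P6@[16:17]
pos 18 'b': at 1 ·f
pos 19 'c': at 6 ·f  emit P1@[19:19]
pos 20 'c': at 6 ·f  emit P1@[20:20]
pos 21 'b': at 10
pos 22 'c': at 11  emit P1@[22:22]
pos 23 'a': at 20 ·f  emit P6@[22:23]
pos 24 'b': at 1 ·f
pos 25 'b': at 19  emit P5@[24:25]
pos 26 'b': at 19 ·f  emit P5@[25:26]
pos 27 'a': at 2 ·f
pos 28 'a': at 3
pos 29 'a': at 4
pos 30 'b': at 5  emit P0@[26:30]
pos 31 'c': at 6 ·f  emit P1@[31:31]
pos 32 'b': at 10
pos 33 'c': at 11  emit P1@[33:33]
pos 34 'b': at 12
pos 35 'b': at 13  emit P5@[34:35]
pos 36 'c': at 14  emit P1@[36:36],P3@[31:36]
pos 37 'c': at 6 ·f  emit P1@[37:37]
pos 38 'b': at 10
pos 39 'c': at 11  emit P1@[39:39]
pos 40 'a': at 20 ·f  emit P6@[39:40]
pos 41 'c': at 8 ·f  emit P1@[41:41]
pos 42 'b': at 9  emit P2@[40:42]
pos 43 'b': at 19 ·f  emit P5@[42:43]
pos 44 'a': at 2 ·f
pos 45 'c': at 8 ·f  emit P1@[45:45]
pos 46 'b': at 9  emit P2@[44:46]
pos 47 'a': at 15 ·f
pos 48 'b': at 16
pos 49 'b': at 19 ·f  emit P5@[48:49]
pos 50 'c': at 6 ·f  emit P1@[50:50]
pos 51 'c': at 6 ·f  emit P1@[51:51]
pos 52 'b': at 10
pos 53 'a': at 15
pos 54 'b': at 16
pos 55 'c': at 17  emit P1@[55:55]
pos 56 'a': at 18  emit P4@[51:56],P6@[55:56]
pos 57 'c': at 8 ·f  emit P1@[57:57]
pos 58 'c': at 6 ·f  emit P1@[58:58]
pos 59 'a': at 20  emit P6@[58:59]
pos 60 'a': at 7 ·f
pos 61 'a': at 7 ·f

All matches (sorted): [[3,5],[4,5],[8,0],[9,1],[10,1],[14,1],[15,4],[15,6],[16,1],[17,6],[19,1],[20,1],[22,1],[23,6],[25,5],[26,5],[30,0],[31,1],[33,1],[35,5],[36,1],[36,3],[37,1],[39,1],[40,6],[41,1],[42,2],[43,5],[45,1],[46,2],[49,5],[50,1],[51,1],[55,1],[56,4],[56,6],[57,1],[58,1],[59,6]]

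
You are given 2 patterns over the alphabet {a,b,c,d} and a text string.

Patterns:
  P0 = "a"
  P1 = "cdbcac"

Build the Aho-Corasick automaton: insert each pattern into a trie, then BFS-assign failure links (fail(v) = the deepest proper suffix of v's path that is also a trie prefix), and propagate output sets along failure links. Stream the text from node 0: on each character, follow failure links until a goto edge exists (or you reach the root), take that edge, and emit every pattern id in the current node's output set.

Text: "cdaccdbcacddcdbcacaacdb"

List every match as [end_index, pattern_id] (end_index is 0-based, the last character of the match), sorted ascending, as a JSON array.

Build automaton:
Trie (insert patterns):
  0='ε' goto a→1 c→2
  1='a' goto ·  [P0 ends]
  2='c' goto d→3
  3='cd' goto b→4
  4='cdb' goto c→5
  5='cdbc' goto a→6
  6='cdbca' goto c→7
  7='cdbcac' goto ·  [P1 ends]

Failure links (BFS by depth):
  fail(1) 'a': from fail(0)=0 chase 'a': 0 ⇒ 0;  out={0}∪out(0)={0}
  fail(2) 'c': from fail(0)=0 chase 'c': 0 ⇒ 0;  out=∅∪out(0)=∅
  fail(3) 'cd': from fail(2)=0 chase 'd': 0 ⇒ 0;  out=∅∪out(0)=∅
  fail(4) 'cdb': from fail(3)=0 chase 'b': 0 ⇒ 0;  out=∅∪out(0)=∅
  fail(5) 'cdbc': from fail(4)=0 chase 'c': 0 ⇒ 2;  out=∅∪out(2)=∅
  fail(6) 'cdbca': from fail(5)=2 chase 'a': 2→0 ⇒ 1;  out=∅∪out(1)={0}
  fail(7) 'cdbcac': from fail(6)=1 chase 'c': 1→0 ⇒ 2;  out={1}∪out(2)={1}

Run:
[0] read 'c'  n0⇒n2
[1] read 'd'  n2⇒n3
[2] read 'a'  n3⇒n1 (fail-walked)  → match P0@[2:2]
[3] read 'c'  n1⇒n2 (fail-walked)
[4] read 'c'  n2⇒n2 (fail-walked)
[5] read 'd'  n2⇒n3
[6] read 'b'  n3⇒n4
[7] read 'c'  n4⇒n5
[8] read 'a'  n5⇒n6  → match P0@[8:8]
[9] read 'c'  n6⇒n7  → match P1@[4:9]
[10] read 'd'  n7⇒n3 (fail-walked)
[11] read 'd'  n3⇒n0 (fail-walked)
[12] read 'c'  n0⇒n2
[13] read 'd'  n2⇒n3
[14] read 'b'  n3⇒n4
[15] read 'c'  n4⇒n5
[16] read 'a'  n5⇒n6  → match P0@[16:16]
[17] read 'c'  n6⇒n7  → match P1@[12:17]
[18] read 'a'  n7⇒n1 (fail-walked)  → match P0@[18:18]
[19] read 'a'  n1⇒n1 (fail-walked)  → match P0@[19:19]
[20] read 'c'  n1⇒n2 (fail-walked)
[21] read 'd'  n2⇒n3
[22] read 'b'  n3⇒n4

All matches (sorted): [[2,0],[8,0],[9,1],[16,0],[17,1],[18,0],[19,0]]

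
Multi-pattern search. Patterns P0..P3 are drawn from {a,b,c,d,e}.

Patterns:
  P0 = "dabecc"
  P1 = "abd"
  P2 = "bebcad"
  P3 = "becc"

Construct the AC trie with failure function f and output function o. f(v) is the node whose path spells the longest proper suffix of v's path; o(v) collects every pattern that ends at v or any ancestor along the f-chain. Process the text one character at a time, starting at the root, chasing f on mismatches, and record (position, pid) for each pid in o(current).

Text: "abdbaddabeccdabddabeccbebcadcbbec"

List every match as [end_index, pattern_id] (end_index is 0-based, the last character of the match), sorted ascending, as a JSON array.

Build automaton:
Trie nodes:
  n0 'ε': a→7 b→10 d→1
  n1 'd': a→2
  n2 'da': b→3
  n3 'dab': e→4
  n4 'dabe': c→5
  n5 'dabec': c→6
  n6 'dabecc': ·  ←P0
  n7 'a': b→8
  n8 'ab': d→9
  n9 'abd': ·  ←P1
  n10 'b': e→11
  n11 'be': b→12 c→16
  n12 'beb': c→13
  n13 'bebc': a→14
  n14 'bebca': d→15
  n15 'bebcad': ·  ←P2
  n16 'bec': c→17
  n17 'becc': ·  ←P3

BFS fail/out derivation:
  n1('d'): parent n0 fail=0; on 'd' 0 → fail=0;  out ∅∪∅=∅
  n7('a'): parent n0 fail=0; on 'a' 0 → fail=0;  out ∅∪∅=∅
  n10('b'): parent n0 fail=0; on 'b' 0 → fail=0;  out ∅∪∅=∅
  n2('da'): parent n1 fail=0; on 'a' 0 → fail=7;  out ∅∪∅=∅
  n8('ab'): parent n7 fail=0; on 'b' 0 → fail=10;  out ∅∪∅=∅
  n11('be'): parent n10 fail=0; on 'e' 0 → fail=0;  out ∅∪∅=∅
  n3('dab'): parent n2 fail=7; on 'b' 7 → fail=8;  out ∅∪∅=∅
  n9('abd'): parent n8 fail=10; on 'd' 10→0 → fail=1;  out {1}∪∅={1}
  n12('beb'): parent n11 fail=0; on 'b' 0 → fail=10;  out ∅∪∅=∅
  n16('bec'): parent n11 fail=0; on 'c' 0 → fail=0;  out ∅∪∅=∅
  n4('dabe'): parent n3 fail=8; on 'e' 8→10 → fail=11;  out ∅∪∅=∅
  n13('bebc'): parent n12 fail=10; on 'c' 10→0 → fail=0;  out ∅∪∅=∅
  n17('becc'): parent n16 fail=0; on 'c' 0 → fail=0;  out {3}∪∅={3}
  n5('dabec'): parent n4 fail=11; on 'c' 11 → fail=16;  out ∅∪∅=∅
  n14('bebca'): parent n13 fail=0; on 'a' 0 → fail=7;  out ∅∪∅=∅
  n6('dabecc'): parent n5 fail=16; on 'c' 16 → fail=17;  out {0}∪{3}={0,3}
  n15('bebcad'): parent n14 fail=7; on 'd' 7→0 → fail=1;  out {2}∪∅={2}

Run:
i=0 'a': node 0→7
i=1 'b': node 7→8
i=2 'd': node 8→9  ** P1@[0:2]
i=3 'b': node 9→10 ·f
i=4 'a': node 10→7 ·f
i=5 'd': node 7→1 ·f
i=6 'd': node 1→1 ·f
i=7 'a': node 1→2
i=8 'b': node 2→3
i=9 'e': node 3→4
i=10 'c': node 4→5
i=11 'c': node 5→6  ** P0@[6:11],P3@[8:11]
i=12 'd': node 6→1 ·f
i=13 'a': node 1→2
i=14 'b': node 2→3
i=15 'd': node 3→9 ·f  ** P1@[13:15]
i=16 'd': node 9→1 ·f
i=17 'a': node 1→2
i=18 'b': node 2→3
i=19 'e': node 3→4
i=20 'c': node 4→5
i=21 'c': node 5→6  ** P0@[16:21],P3@[18:21]
i=22 'b': node 6→10 ·f
i=23 'e': node 10→11
i=24 'b': node 11→12
i=25 'c': node 12→13
i=26 'a': node 13→14
i=27 'd': node 14→15  ** P2@[22:27]
i=28 'c': node 15→0 ·f
i=29 'b': node 0→10
i=30 'b': node 10→10 ·f
i=31 'e': node 10→11
i=32 'c': node 11→16

All matches (sorted): [[2,1],[11,0],[11,3],[15,1],[21,0],[21,3],[27,2]]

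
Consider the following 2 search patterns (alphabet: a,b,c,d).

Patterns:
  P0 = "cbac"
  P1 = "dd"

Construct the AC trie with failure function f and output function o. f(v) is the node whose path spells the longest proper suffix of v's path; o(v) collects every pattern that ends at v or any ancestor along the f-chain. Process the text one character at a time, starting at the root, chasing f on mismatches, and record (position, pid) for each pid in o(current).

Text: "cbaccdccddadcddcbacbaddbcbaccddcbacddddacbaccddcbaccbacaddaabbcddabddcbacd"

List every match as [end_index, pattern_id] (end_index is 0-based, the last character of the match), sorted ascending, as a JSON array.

Build:
Trie (insert patterns):
  n0 'ε': c→1 d→5
  n1 'c': b→2
  n2 'cb': a→3
  n3 'cba': c→4
  n4 'cbac': ·  ←P0
  n5 'd': d→6
  n6 'dd': ·  ←P1

Failure links (BFS by depth):
  n1('c'): parent n0 fail=0; on 'c' 0 → fail=0;  out ∅∪∅=∅
  n5('d'): parent n0 fail=0; on 'd' 0 → fail=0;  out ∅∪∅=∅
  n2('cb'): parent n1 fail=0; on 'b' 0 → fail=0;  out ∅∪∅=∅
  n6('dd'): parent n5 fail=0; on 'd' 0 → fail=5;  out {1}∪∅={1}
  n3('cba'): parent n2 fail=0; on 'a' 0 → fail=0;  out ∅∪∅=∅
  n4('cbac'): parent n3 fail=0; on 'c' 0 → fail=1;  out {0}∪∅={0}

Text stream:
i=0 'c': node 0→1
i=1 'b': node 1→2
i=2 'a': node 2→3
i=3 'c': node 3→4  emit P0@[0:3]
i=4 'c': node 4→1 (fail-walked)
i=5 'd': node 1→5 (fail-walked)
i=6 'c': node 5→1 (fail-walked)
i=7 'c': node 1→1 (fail-walked)
i=8 'd': node 1→5 (fail-walked)
i=9 'd': node 5→6  emit P1@[8:9]
i=10 'a': node 6→0 (fail-walked)
i=11 'd': node 0→5
i=12 'c': node 5→1 (fail-walked)
i=13 'd': node 1→5 (fail-walked)
i=14 'd': node 5→6  emit P1@[13:14]
i=15 'c': node 6→1 (fail-walked)
i=16 'b': node 1→2
i=17 'a': node 2→3
i=18 'c': node 3→4  emit P0@[15:18]
i=19 'b': node 4→2 (fail-walked)
i=20 'a': node 2→3
i=21 'd': node 3→5 (fail-walked)
i=22 'd': node 5→6  emit P1@[21:22]
i=23 'b': node 6→0 (fail-walked)
i=24 'c': node 0→1
i=25 'b': node 1→2
i=26 'a': node 2→3
i=27 'c': node 3→4  emit P0@[24:27]
i=28 'c': node 4→1 (fail-walked)
i=29 'd': node 1→5 (fail-walked)
i=30 'd': node 5→6  emit P1@[29:30]
i=31 'c': node 6→1 (fail-walked)
i=32 'b': node 1→2
i=33 'a': node 2→3
i=34 'c': node 3→4  emit P0@[31:34]
i=35 'd': node 4→5 (fail-walked)
i=36 'd': node 5→6  emit P1@[35:36]
i=37 'd': node 6→6 (fail-walked)  emit P1@[36:37]
i=38 'd': node 6→6 (fail-walked)  emit P1@[37:38]
i=39 'a': node 6→0 (fail-walked)
i=40 'c': node 0→1
i=41 'b': node 1→2
i=42 'a': node 2→3
i=43 'c': node 3→4  emit P0@[40:43]
i=44 'c': node 4→1 (fail-walked)
i=45 'd': node 1→5 (fail-walked)
i=46 'd': node 5→6  emit P1@[45:46]
i=47 'c': node 6→1 (fail-walked)
i=48 'b': node 1→2
i=49 'a': node 2→3
i=50 'c': node 3→4  emit P0@[47:50]
i=51 'c': node 4→1 (fail-walked)
i=52 'b': node 1→2
i=53 'a': node 2→3
i=54 'c': node 3→4  emit P0@[51:54]
i=55 'a': node 4→0 (fail-walked)
i=56 'd': node 0→5
i=57 'd': node 5→6  emit P1@[56:57]
i=58 'a': node 6→0 (fail-walked)
i=59 'a': node 0→0
i=60 'b': node 0→0
i=61 'b': node 0→0
i=62 'c': node 0→1
i=63 'd': node 1→5 (fail-walked)
i=64 'd': node 5→6  emit P1@[63:64]
i=65 'a': node 6→0 (fail-walked)
i=66 'b': node 0→0
i=67 'd': node 0→5
i=68 'd': node 5→6  emit P1@[67:68]
i=69 'c': node 6→1 (fail-walked)
i=70 'b': node 1→2
i=71 'a': node 2→3
i=72 'c': node 3→4  emit P0@[69:72]
i=73 'd': node 4→5 (fail-walked)

Matches: [[3,0],[9,1],[14,1],[18,0],[22,1],[27,0],[30,1],[34,0],[36,1],[37,1],[38,1],[43,0],[46,1],[50,0],[54,0],[57,1],[64,1],[68,1],[72,0]]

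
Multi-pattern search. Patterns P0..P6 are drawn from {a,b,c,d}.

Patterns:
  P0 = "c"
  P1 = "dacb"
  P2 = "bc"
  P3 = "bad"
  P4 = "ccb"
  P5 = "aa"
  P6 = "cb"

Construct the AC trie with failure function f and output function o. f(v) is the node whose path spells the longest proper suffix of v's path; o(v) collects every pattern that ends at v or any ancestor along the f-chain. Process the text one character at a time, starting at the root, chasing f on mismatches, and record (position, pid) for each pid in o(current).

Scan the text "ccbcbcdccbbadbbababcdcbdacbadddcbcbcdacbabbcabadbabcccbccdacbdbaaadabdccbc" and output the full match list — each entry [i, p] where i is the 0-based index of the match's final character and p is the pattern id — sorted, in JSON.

Build:
Trie nodes:
  0='ε' goto a→12 b→6 c→1 d→2
  1='c' goto b→14 c→10  ←P0
  2='d' goto a→3
  3='da' goto c→4
  4='dac' goto b→5
  5='dacb' goto ·  ←P1
  6='b' goto a→8 c→7
  7='bc' goto ·  ←P2
  8='ba' goto d→9
  9='bad' goto ·  ←P3
  10='cc' goto b→11
  11='ccb' goto ·  ←P4
  12='a' goto a→13
  13='aa' goto ·  ←P5
  14='cb' goto ·  ←P6

BFS fail/out derivation:
  n1('c'): parent n0 fail=0; on 'c' 0 → fail=0;  out {0}∪∅={0}
  n2('d'): parent n0 fail=0; on 'd' 0 → fail=0;  out ∅∪∅=∅
  n6('b'): parent n0 fail=0; on 'b' 0 → fail=0;  out ∅∪∅=∅
  n12('a'): parent n0 fail=0; on 'a' 0 → fail=0;  out ∅∪∅=∅
  n3('da'): parent n2 fail=0; on 'a' 0 → fail=12;  out ∅∪∅=∅
  n7('bc'): parent n6 fail=0; on 'c' 0 → fail=1;  out {2}∪{0}={0,2}
  n8('ba'): parent n6 fail=0; on 'a' 0 → fail=12;  out ∅∪∅=∅
  n10('cc'): parent n1 fail=0; on 'c' 0 → fail=1;  out ∅∪{0}={0}
  n13('aa'): parent n12 fail=0; on 'a' 0 → fail=12;  out {5}∪∅={5}
  n14('cb'): parent n1 fail=0; on 'b' 0 → fail=6;  out {6}∪∅={6}
  n4('dac'): parent n3 fail=12; on 'c' 12→0 → fail=1;  out ∅∪{0}={0}
  n9('bad'): parent n8 fail=12; on 'd' 12→0 → fail=2;  out {3}∪∅={3}
  n11('ccb'): parent n10 fail=1; on 'b' 1 → fail=14;  out {4}∪{6}={4,6}
  n5('dacb'): parent n4 fail=1; on 'b' 1 → fail=14;  out {1}∪{6}={1,6}

Text stream:
i=0 'c': node 0→1  emit P0@[0:0]
i=1 'c': node 1→10  emit P0@[1:1]
i=2 'b': node 10→11  emit P4@[0:2],P6@[1:2]
i=3 'c': node 11→7 (via fail)  emit P0@[3:3],P2@[2:3]
i=4 'b': node 7→14 (via fail)  emit P6@[3:4]
i=5 'c': node 14→7 (via fail)  emit P0@[5:5],P2@[4:5]
i=6 'd': node 7→2 (via fail)
i=7 'c': node 2→1 (via fail)  emit P0@[7:7]
i=8 'c': node 1→10  emit P0@[8:8]
i=9 'b': node 10→11  emit P4@[7:9],P6@[8:9]
i=10 'b': node 11→6 (via fail)
i=11 'a': node 6→8
i=12 'd': node 8→9  emit P3@[10:12]
i=13 'b': node 9→6 (via fail)
i=14 'b': node 6→6 (via fail)
i=15 'a': node 6→8
i=16 'b': node 8→6 (via fail)
i=17 'a': node 6→8
i=18 'b': node 8→6 (via fail)
i=19 'c': node 6→7  emit P0@[19:19],P2@[18:19]
i=20 'd': node 7→2 (via fail)
i=21 'c': node 2→1 (via fail)  emit P0@[21:21]
i=22 'b': node 1→14  emit P6@[21:22]
i=23 'd': node 14→2 (via fail)
i=24 'a': node 2→3
i=25 'c': node 3→4  emit P0@[25:25]
i=26 'b': node 4→5  emit P1@[23:26],P6@[25:26]
i=27 'a': node 5→8 (via fail)
i=28 'd': node 8→9  emit P3@[26:28]
i=29 'd': node 9→2 (via fail)
i=30 'd': node 2→2 (via fail)
i=31 'c': node 2→1 (via fail)  emit P0@[31:31]
i=32 'b': node 1→14  emit P6@[31:32]
i=33 'c': node 14→7 (via fail)  emit P0@[33:33],P2@[32:33]
i=34 'b': node 7→14 (via fail)  emit P6@[33:34]
i=35 'c': node 14→7 (via fail)  emit P0@[35:35],P2@[34:35]
i=36 'd': node 7→2 (via fail)
i=37 'a': node 2→3
i=38 'c': node 3→4  emit P0@[38:38]
i=39 'b': node 4→5  emit P1@[36:39],P6@[38:39]
i=40 'a': node 5→8 (via fail)
i=41 'b': node 8→6 (via fail)
i=42 'b': node 6→6 (via fail)
i=43 'c': node 6→7  emit P0@[43:43],P2@[42:43]
i=44 'a': node 7→12 (via fail)
i=45 'b': node 12→6 (via fail)
i=46 'a': node 6→8
i=47 'd': node 8→9  emit P3@[45:47]
i=48 'b': node 9→6 (via fail)
i=49 'a': node 6→8
i=50 'b': node 8→6 (via fail)
i=51 'c': node 6→7  emit P0@[51:51],P2@[50:51]
i=52 'c': node 7→10 (via fail)  emit P0@[52:52]
i=53 'c': node 10→10 (via fail)  emit P0@[53:53]
i=54 'b': node 10→11  emit P4@[52:54],P6@[53:54]
i=55 'c': node 11→7 (via fail)  emit P0@[55:55],P2@[54:55]
i=56 'c': node 7→10 (via fail)  emit P0@[56:56]
i=57 'd': node 10→2 (via fail)
i=58 'a': node 2→3
i=59 'c': node 3→4  emit P0@[59:59]
i=60 'b': node 4→5  emit P1@[57:60],P6@[59:60]
i=61 'd': node 5→2 (via fail)
i=62 'b': node 2→6 (via fail)
i=63 'a': node 6→8
i=64 'a': node 8→13 (via fail)  emit P5@[63:64]
i=65 'a': node 13→13 (via fail)  emit P5@[64:65]
i=66 'd': node 13→2 (via fail)
i=67 'a': node 2→3
i=68 'b': node 3→6 (via fail)
i=69 'd': node 6→2 (via fail)
i=70 'c': node 2→1 (via fail)  emit P0@[70:70]
i=71 'c': node 1→10  emit P0@[71:71]
i=72 'b': node 10→11  emit P4@[70:72],P6@[71:72]
i=73 'c': node 11→7 (via fail)  emit P0@[73:73],P2@[72:73]

All matches (sorted): [[0,0],[1,0],[2,4],[2,6],[3,0],[3,2],[4,6],[5,0],[5,2],[7,0],[8,0],[9,4],[9,6],[12,3],[19,0],[19,2],[21,0],[22,6],[25,0],[26,1],[26,6],[28,3],[31,0],[32,6],[33,0],[33,2],[34,6],[35,0],[35,2],[38,0],[39,1],[39,6],[43,0],[43,2],[47,3],[51,0],[51,2],[52,0],[53,0],[54,4],[54,6],[55,0],[55,2],[56,0],[59,0],[60,1],[60,6],[64,5],[65,5],[70,0],[71,0],[72,4],[72,6],[73,0],[73,2]]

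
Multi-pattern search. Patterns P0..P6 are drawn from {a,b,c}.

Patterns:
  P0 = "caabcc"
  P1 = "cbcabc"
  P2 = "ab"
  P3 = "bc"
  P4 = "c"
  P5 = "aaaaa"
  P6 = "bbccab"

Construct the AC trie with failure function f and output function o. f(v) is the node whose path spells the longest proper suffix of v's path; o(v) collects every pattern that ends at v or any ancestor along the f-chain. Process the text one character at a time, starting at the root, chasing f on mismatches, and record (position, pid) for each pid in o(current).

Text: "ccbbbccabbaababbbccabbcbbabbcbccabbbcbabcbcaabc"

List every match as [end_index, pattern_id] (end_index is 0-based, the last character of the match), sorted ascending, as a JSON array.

Build automaton:
Trie nodes:
  0='ε' goto a→12 b→14 c→1
  1='c' goto a→2 b→7  ←P4
  2='ca' goto a→3
  3='caa' goto b→4
  4='caab' goto c→5
  5='caabc' goto c→6
  6='caabcc' goto ·  ←P0
  7='cb' goto c→8
  8='cbc' goto a→9
  9='cbca' goto b→10
  10='cbcab' goto c→11
  11='cbcabc' goto ·  ←P1
  12='a' goto a→16 b→13
  13='ab' goto ·  ←P2
  14='b' goto b→20 c→15
  15='bc' goto ·  ←P3
  16='aa' goto a→17
  17='aaa' goto a→18
  18='aaaa' goto a→19
  19='aaaaa' goto ·  ←P5
  20='bb' goto c→21
  21='bbc' goto c→22
  22='bbcc' goto a→23
  23='bbcca' goto b→24
  24='bbccab' goto ·  ←P6

BFS fail/out derivation:
  n1('c'): parent n0 fail=0; on 'c' 0 → fail=0;  out {4}∪∅={4}
  n12('a'): parent n0 fail=0; on 'a' 0 → fail=0;  out ∅∪∅=∅
  n14('b'): parent n0 fail=0; on 'b' 0 → fail=0;  out ∅∪∅=∅
  n2('ca'): parent n1 fail=0; on 'a' 0 → fail=12;  out ∅∪∅=∅
  n7('cb'): parent n1 fail=0; on 'b' 0 → fail=14;  out ∅∪∅=∅
  n13('ab'): parent n12 fail=0; on 'b' 0 → fail=14;  out {2}∪∅={2}
  n15('bc'): parent n14 fail=0; on 'c' 0 → fail=1;  out {3}∪{4}={3,4}
  n16('aa'): parent n12 fail=0; on 'a' 0 → fail=12;  out ∅∪∅=∅
  n20('bb'): parent n14 fail=0; on 'b' 0 → fail=14;  out ∅∪∅=∅
  n3('caa'): parent n2 fail=12; on 'a' 12 → fail=16;  out ∅∪∅=∅
  n8('cbc'): parent n7 fail=14; on 'c' 14 → fail=15;  out ∅∪{3,4}={3,4}
  n17('aaa'): parent n16 fail=12; on 'a' 12 → fail=16;  out ∅∪∅=∅
  n21('bbc'): parent n20 fail=14; on 'c' 14 → fail=15;  out ∅∪{3,4}={3,4}
  n4('caab'): parent n3 fail=16; on 'b' 16→12 → fail=13;  out ∅∪{2}={2}
  n9('cbca'): parent n8 fail=15; on 'a' 15→1 → fail=2;  out ∅∪∅=∅
  n18('aaaa'): parent n17 fail=16; on 'a' 16 → fail=17;  out ∅∪∅=∅
  n22('bbcc'): parent n21 fail=15; on 'c' 15→1→0 → fail=1;  out ∅∪{4}={4}
  n5('caabc'): parent n4 fail=13; on 'c' 13→14 → fail=15;  out ∅∪{3,4}={3,4}
  n10('cbcab'): parent n9 fail=2; on 'b' 2→12 → fail=13;  out ∅∪{2}={2}
  n19('aaaaa'): parent n18 fail=17; on 'a' 17 → fail=18;  out {5}∪∅={5}
  n23('bbcca'): parent n22 fail=1; on 'a' 1 → fail=2;  out ∅∪∅=∅
  n6('caabcc'): parent n5 fail=15; on 'c' 15→1→0 → fail=1;  out {0}∪{4}={0,4}
  n11('cbcabc'): parent n10 fail=13; on 'c' 13→14 → fail=15;  out {1}∪{3,4}={1,3,4}
  n24('bbccab'): parent n23 fail=2; on 'b' 2→12 → fail=13;  out {6}∪{2}={2,6}

Text stream:
pos 0 'c': at 1  → match P4@[0:0]
pos 1 'c': at 1 ·f  → match P4@[1:1]
pos 2 'b': at 7
pos 3 'b': at 20 ·f
pos 4 'b': at 20 ·f
pos 5 'c': at 21  → match P3@[4:5],P4@[5:5]
pos 6 'c': at 22  → match P4@[6:6]
pos 7 'a': at 23
pos 8 'b': at 24  → match P2@[7:8],P6@[3:8]
pos 9 'b': at 20 ·f
pos 10 'a': at 12 ·f
pos 11 'a': at 16
pos 12 'b': at 13 ·f  → match P2@[11:12]
pos 13 'a': at 12 ·f
pos 14 'b': at 13  → match P2@[13:14]
pos 15 'b': at 20 ·f
pos 16 'b': at 20 ·f
pos 17 'c': at 21  → match P3@[16:17],P4@[17:17]
pos 18 'c': at 22  → match P4@[18:18]
pos 19 'a': at 23
pos 20 'b': at 24  → match P2@[19:20],P6@[15:20]
pos 21 'b': at 20 ·f
pos 22 'c': at 21  → match P3@[21:22],P4@[22:22]
pos 23 'b': at 7 ·f
pos 24 'b': at 20 ·f
pos 25 'a': at 12 ·f
pos 26 'b': at 13  → match P2@[25:26]
pos 27 'b': at 20 ·f
pos 28 'c': at 21  → match P3@[27:28],P4@[28:28]
pos 29 'b': at 7 ·f
pos 30 'c': at 8  → match P3@[29:30],P4@[30:30]
pos 31 'c': at 1 ·f  → match P4@[31:31]
pos 32 'a': at 2
pos 33 'b': at 13 ·f  → match P2@[32:33]
pos 34 'b': at 20 ·f
pos 35 'b': at 20 ·f
pos 36 'c': at 21  → match P3@[35:36],P4@[36:36]
pos 37 'b': at 7 ·f
pos 38 'a': at 12 ·f
pos 39 'b': at 13  → match P2@[38:39]
pos 40 'c': at 15 ·f  → match P3@[39:40],P4@[40:40]
pos 41 'b': at 7 ·f
pos 42 'c': at 8  → match P3@[41:42],P4@[42:42]
pos 43 'a': at 9
pos 44 'a': at 3 ·f
pos 45 'b': at 4  → match P2@[44:45]
pos 46 'c': at 5  → match P3@[45:46],P4@[46:46]

Matches: [[0,4],[1,4],[5,3],[5,4],[6,4],[8,2],[8,6],[12,2],[14,2],[17,3],[17,4],[18,4],[20,2],[20,6],[22,3],[22,4],[26,2],[28,3],[28,4],[30,3],[30,4],[31,4],[33,2],[36,3],[36,4],[39,2],[40,3],[40,4],[42,3],[42,4],[45,2],[46,3],[46,4]]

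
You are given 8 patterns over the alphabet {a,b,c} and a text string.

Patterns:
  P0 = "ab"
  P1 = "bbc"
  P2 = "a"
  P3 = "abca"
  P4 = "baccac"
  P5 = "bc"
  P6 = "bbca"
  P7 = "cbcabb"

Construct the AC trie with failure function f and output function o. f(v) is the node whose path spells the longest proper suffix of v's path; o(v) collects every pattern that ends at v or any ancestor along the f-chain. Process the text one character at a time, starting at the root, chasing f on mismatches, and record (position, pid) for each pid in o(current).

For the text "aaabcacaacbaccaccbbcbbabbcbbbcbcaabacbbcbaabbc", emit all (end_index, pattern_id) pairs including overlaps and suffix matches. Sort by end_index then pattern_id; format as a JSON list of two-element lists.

Construct AC machine:
Trie (insert patterns):
  n0 'ε': a→1 b→3 c→15
  n1 'a': b→2  [P2 ends]
  n2 'ab': c→6  [P0 ends]
  n3 'b': a→8 b→4 c→13
  n4 'bb': c→5
  n5 'bbc': a→14  [P1 ends]
  n6 'abc': a→7
  n7 'abca': ·  [P3 ends]
  n8 'ba': c→9
  n9 'bac': c→10
  n10 'bacc': a→11
  n11 'bacca': c→12
  n12 'baccac': ·  [P4 ends]
  n13 'bc': ·  [P5 ends]
  n14 'bbca': ·  [P6 ends]
  n15 'c': b→16
  n16 'cb': c→17
  n17 'cbc': a→18
  n18 'cbca': b→19
  n19 'cbcab': b→20
  n20 'cbcabb': ·  [P7 ends]

Failure links (BFS by depth):
  n1('a'): parent n0 fail=0; on 'a' 0 → fail=0;  out {2}∪∅={2}
  n3('b'): parent n0 fail=0; on 'b' 0 → fail=0;  out ∅∪∅=∅
  n15('c'): parent n0 fail=0; on 'c' 0 → fail=0;  out ∅∪∅=∅
  n2('ab'): parent n1 fail=0; on 'b' 0 → fail=3;  out {0}∪∅={0}
  n4('bb'): parent n3 fail=0; on 'b' 0 → fail=3;  out ∅∪∅=∅
  n8('ba'): parent n3 fail=0; on 'a' 0 → fail=1;  out ∅∪{2}={2}
  n13('bc'): parent n3 fail=0; on 'c' 0 → fail=15;  out {5}∪∅={5}
  n16('cb'): parent n15 fail=0; on 'b' 0 → fail=3;  out ∅∪∅=∅
  n5('bbc'): parent n4 fail=3; on 'c' 3 → fail=13;  out {1}∪{5}={1,5}
  n6('abc'): parent n2 fail=3; on 'c' 3 → fail=13;  out ∅∪{5}={5}
  n9('bac'): parent n8 fail=1; on 'c' 1→0 → fail=15;  out ∅∪∅=∅
  n17('cbc'): parent n16 fail=3; on 'c' 3 → fail=13;  out ∅∪{5}={5}
  n7('abca'): parent n6 fail=13; on 'a' 13→15→0 → fail=1;  out {3}∪{2}={2,3}
  n10('bacc'): parent n9 fail=15; on 'c' 15→0 → fail=15;  out ∅∪∅=∅
  n14('bbca'): parent n5 fail=13; on 'a' 13→15→0 → fail=1;  out {6}∪{2}={2,6}
  n18('cbca'): parent n17 fail=13; on 'a' 13→15→0 → fail=1;  out ∅∪{2}={2}
  n11('bacca'): parent n10 fail=15; on 'a' 15→0 → fail=1;  out ∅∪{2}={2}
  n19('cbcab'): parent n18 fail=1; on 'b' 1 → fail=2;  out ∅∪{0}={0}
  n12('baccac'): parent n11 fail=1; on 'c' 1→0 → fail=15;  out {4}∪∅={4}
  n20('cbcabb'): parent n19 fail=2; on 'b' 2→3 → fail=4;  out {7}∪∅={7}

Text stream:
pos 0 'a': at 1  emit P2@[0:0]
pos 1 'a': at 1 ·f  emit P2@[1:1]
pos 2 'a': at 1 ·f  emit P2@[2:2]
pos 3 'b': at 2  emit P0@[2:3]
pos 4 'c': at 6  emit P5@[3:4]
pos 5 'a': at 7  emit P2@[5:5],P3@[2:5]
pos 6 'c': at 15 ·f
pos 7 'a': at 1 ·f  emit P2@[7:7]
pos 8 'a': at 1 ·f  emit P2@[8:8]
pos 9 'c': at 15 ·f
pos 10 'b': at 16
pos 11 'a': at 8 ·f  emit P2@[11:11]
pos 12 'c': at 9
pos 13 'c': at 10
pos 14 'a': at 11  emit P2@[14:14]
pos 15 'c': at 12  emit P4@[10:15]
pos 16 'c': at 15 ·f
pos 17 'b': at 16
pos 18 'b': at 4 ·f
pos 19 'c': at 5  emit P1@[17:19],P5@[18:19]
pos 20 'b': at 16 ·f
pos 21 'b': at 4 ·f
pos 22 'a': at 8 ·f  emit P2@[22:22]
pos 23 'b': at 2 ·f  emit P0@[22:23]
pos 24 'b': at 4 ·f
pos 25 'c': at 5  emit P1@[23:25],P5@[24:25]
pos 26 'b': at 16 ·f
pos 27 'b': at 4 ·f
pos 28 'b': at 4 ·f
pos 29 'c': at 5  emit P1@[27:29],P5@[28:29]
pos 30 'b': at 16 ·f
pos 31 'c': at 17  emit P5@[30:31]
pos 32 'a': at 18  emit P2@[32:32]
pos 33 'a': at 1 ·f  emit P2@[33:33]
pos 34 'b': at 2  emit P0@[33:34]
pos 35 'a': at 8 ·f  emit P2@[35:35]
pos 36 'c': at 9
pos 37 'b': at 16 ·f
pos 38 'b': at 4 ·f
pos 39 'c': at 5  emit P1@[37:39],P5@[38:39]
pos 40 'b': at 16 ·f
pos 41 'a': at 8 ·f  emit P2@[41:41]
pos 42 'a': at 1 ·f  emit P2@[42:42]
pos 43 'b': at 2  emit P0@[42:43]
pos 44 'b': at 4 ·f
pos 45 'c': at 5  emit P1@[43:45],P5@[44:45]

Result: [[0,2],[1,2],[2,2],[3,0],[4,5],[5,2],[5,3],[7,2],[8,2],[11,2],[14,2],[15,4],[19,1],[19,5],[22,2],[23,0],[25,1],[25,5],[29,1],[29,5],[31,5],[32,2],[33,2],[34,0],[35,2],[39,1],[39,5],[41,2],[42,2],[43,0],[45,1],[45,5]]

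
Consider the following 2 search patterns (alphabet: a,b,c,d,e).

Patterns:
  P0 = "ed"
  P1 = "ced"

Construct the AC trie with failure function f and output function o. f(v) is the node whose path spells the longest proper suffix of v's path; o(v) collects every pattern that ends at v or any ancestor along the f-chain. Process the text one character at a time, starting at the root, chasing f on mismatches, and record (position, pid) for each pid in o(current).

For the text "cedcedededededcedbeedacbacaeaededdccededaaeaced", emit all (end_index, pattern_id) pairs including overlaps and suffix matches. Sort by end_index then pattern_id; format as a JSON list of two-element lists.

Build automaton:
Trie nodes:
  n0 'ε': c→3 e→1
  n1 'e': d→2
  n2 'ed': ·  ←P0
  n3 'c': e→4
  n4 'ce': d→5
  n5 'ced': ·  ←P1

BFS fail/out derivation:
  fail(1) 'e': from fail(0)=0 chase 'e': 0 ⇒ 0;  out=∅∪out(0)=∅
  fail(3) 'c': from fail(0)=0 chase 'c': 0 ⇒ 0;  out=∅∪out(0)=∅
  fail(2) 'ed': from fail(1)=0 chase 'd': 0 ⇒ 0;  out={0}∪out(0)={0}
  fail(4) 'ce': from fail(3)=0 chase 'e': 0 ⇒ 1;  out=∅∪out(1)=∅
  fail(5) 'ced': from fail(4)=1 chase 'd': 1 ⇒ 2;  out={1}∪out(2)={0,1}

Run:
pos 0 'c': at 3
pos 1 'e': at 4
pos 2 'd': at 5  emit P0@[1:2],P1@[0:2]
pos 3 'c': at 3 (fail-walked)
pos 4 'e': at 4
pos 5 'd': at 5  emit P0@[4:5],P1@[3:5]
pos 6 'e': at 1 (fail-walked)
pos 7 'd': at 2  emit P0@[6:7]
pos 8 'e': at 1 (fail-walked)
pos 9 'd': at 2  emit P0@[8:9]
pos 10 'e': at 1 (fail-walked)
pos 11 'd': at 2  emit P0@[10:11]
pos 12 'e': at 1 (fail-walked)
pos 13 'd': at 2  emit P0@[12:13]
pos 14 'c': at 3 (fail-walked)
pos 15 'e': at 4
pos 16 'd': at 5  emit P0@[15:16],P1@[14:16]
pos 17 'b': at 0 (fail-walked)
pos 18 'e': at 1
pos 19 'e': at 1 (fail-walked)
pos 20 'd': at 2  emit P0@[19:20]
pos 21 'a': at 0 (fail-walked)
pos 22 'c': at 3
pos 23 'b': at 0 (fail-walked)
pos 24 'a': at 0
pos 25 'c': at 3
pos 26 'a': at 0 (fail-walked)
pos 27 'e': at 1
pos 28 'a': at 0 (fail-walked)
pos 29 'e': at 1
pos 30 'd': at 2  emit P0@[29:30]
pos 31 'e': at 1 (fail-walked)
pos 32 'd': at 2  emit P0@[31:32]
pos 33 'd': at 0 (fail-walked)
pos 34 'c': at 3
pos 35 'c': at 3 (fail-walked)
pos 36 'e': at 4
pos 37 'd': at 5  emit P0@[36:37],P1@[35:37]
pos 38 'e': at 1 (fail-walked)
pos 39 'd': at 2  emit P0@[38:39]
pos 40 'a': at 0 (fail-walked)
pos 41 'a': at 0
pos 42 'e': at 1
pos 43 'a': at 0 (fail-walked)
pos 44 'c': at 3
pos 45 'e': at 4
pos 46 'd': at 5  emit P0@[45:46],P1@[44:46]

Matches: [[2,0],[2,1],[5,0],[5,1],[7,0],[9,0],[11,0],[13,0],[16,0],[16,1],[20,0],[30,0],[32,0],[37,0],[37,1],[39,0],[46,0],[46,1]]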